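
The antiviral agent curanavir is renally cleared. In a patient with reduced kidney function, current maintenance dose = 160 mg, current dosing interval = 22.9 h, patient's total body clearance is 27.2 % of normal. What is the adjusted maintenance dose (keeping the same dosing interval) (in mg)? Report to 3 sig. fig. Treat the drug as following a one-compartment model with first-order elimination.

43.5 mg

To keep the same average steady-state level, dosing rate must scale with clearance.
CL ratio = 27.2 / 100 = 0.2720
New dose (same interval) = 160 × 0.2720 = 43.52 mg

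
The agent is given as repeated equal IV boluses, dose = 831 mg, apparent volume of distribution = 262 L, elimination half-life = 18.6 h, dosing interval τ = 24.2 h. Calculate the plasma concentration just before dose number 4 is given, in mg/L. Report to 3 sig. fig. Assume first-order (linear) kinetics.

C₀ per dose = Dose / Vd = 831 / 262 = 3.172 mg/L
k = ln2 / t½ = 0.693147 / 18.6 = 0.03727 h⁻¹
Fraction remaining after one interval: r = e^(−kτ) = e^(−0.03727 × 24.2) = 0.4058
Before dose 4, 3 doses have been given (aged 1τ, 2τ, 3τ).
C_trough = C₀ × (r + r² + … + r^3) = C₀ × r(1−r^3)/(1−r)
        = 3.172 × 0.4058 × (1 − 0.06682) / (1 − 0.4058) = 2.022 mg/L

2.02 mg/L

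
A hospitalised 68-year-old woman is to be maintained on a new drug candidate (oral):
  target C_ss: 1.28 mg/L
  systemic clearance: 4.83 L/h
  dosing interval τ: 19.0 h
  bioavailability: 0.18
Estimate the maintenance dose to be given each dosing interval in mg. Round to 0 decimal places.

At steady state, F × (Dose/τ) = Css × CL.
Dose = Css × CL × τ / F = 1.28 × 4.830 × 19.0 / 0.18 = 652.6 mg

653 mg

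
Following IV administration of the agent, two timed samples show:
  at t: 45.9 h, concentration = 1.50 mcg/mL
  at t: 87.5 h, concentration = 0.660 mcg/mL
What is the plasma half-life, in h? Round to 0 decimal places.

k = ln(C₁/C₂) / (t₂ − t₁) = ln(1.50/0.660) / (87.5 − 45.9)
  = 0.8210 / 41.60 = 0.01974 h⁻¹
t½ = ln2 / k = 0.693147 / 0.01974 = 35.11 h

35 h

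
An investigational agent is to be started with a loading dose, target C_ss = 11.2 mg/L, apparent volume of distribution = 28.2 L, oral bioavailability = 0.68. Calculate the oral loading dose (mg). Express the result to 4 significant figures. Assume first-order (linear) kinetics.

LD = Css × Vd / F = 11.2 × 28.2 / 0.68 = 464.5 mg

464.5 mg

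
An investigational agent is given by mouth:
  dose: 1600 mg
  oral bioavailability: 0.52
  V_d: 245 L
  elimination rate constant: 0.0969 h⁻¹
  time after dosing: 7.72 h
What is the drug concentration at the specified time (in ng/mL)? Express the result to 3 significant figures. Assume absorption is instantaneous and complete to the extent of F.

Amount reaching circulation = F × Dose = 0.52 × 1600 = 832.0 mg
C₀ = F·Dose / Vd = 832.0 / 245 = 3.396 mg/L
C = C₀ · e^(−k·t) = 3.396 × e^(−0.09690 × 7.72)
  = 3.396 × 0.4733 = 1.607 mg/L
Convert: 1.607 mg/L × 1000 = 1607 ng/mL

1610 ng/mL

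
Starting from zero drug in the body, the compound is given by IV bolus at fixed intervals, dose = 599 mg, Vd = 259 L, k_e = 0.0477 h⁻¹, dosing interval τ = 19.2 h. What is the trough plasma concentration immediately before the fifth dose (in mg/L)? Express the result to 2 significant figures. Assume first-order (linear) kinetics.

C₀ per dose = Dose / Vd = 599 / 259 = 2.313 mg/L
Fraction remaining after one interval: r = e^(−kτ) = e^(−0.04770 × 19.2) = 0.4002
Before dose 5, 4 doses have been given (aged 1τ, 2τ, 3τ, 4τ).
C_trough = C₀ × (r + r² + … + r^4) = C₀ × r(1−r^4)/(1−r)
        = 2.313 × 0.4002 × (1 − 0.02565) / (1 − 0.4002) = 1.504 mg/L

1.5 mg/L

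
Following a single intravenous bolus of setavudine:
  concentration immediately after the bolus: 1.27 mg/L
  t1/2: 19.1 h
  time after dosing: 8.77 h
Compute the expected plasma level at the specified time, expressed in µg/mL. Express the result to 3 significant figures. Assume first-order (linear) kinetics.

k = ln2 / t½ = 0.693147 / 19.1 = 0.03629 h⁻¹
C = C₀ · e^(−k·t) = 1.270 × e^(−0.03629 × 8.77)
  = 1.270 × 0.7274 = 0.9238 mg/L
(0.9238 mg/L = 0.9238 µg/mL)

0.924 µg/mL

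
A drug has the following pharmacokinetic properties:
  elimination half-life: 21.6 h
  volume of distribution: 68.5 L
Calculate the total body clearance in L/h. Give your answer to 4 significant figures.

2.198 L/h

k = ln2 / t½ = 0.693147 / 21.6 = 0.03209 h⁻¹
CL = k × Vd = 0.03209 × 68.5 = 2.198 L/h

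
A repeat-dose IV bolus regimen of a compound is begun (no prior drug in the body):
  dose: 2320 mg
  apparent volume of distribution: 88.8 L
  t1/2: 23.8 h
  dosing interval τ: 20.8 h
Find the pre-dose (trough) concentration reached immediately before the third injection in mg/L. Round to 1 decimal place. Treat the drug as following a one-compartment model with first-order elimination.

22.0 mg/L

C₀ per dose = Dose / Vd = 2320 / 88.8 = 26.13 mg/L
k = ln2 / t½ = 0.693147 / 23.8 = 0.02912 h⁻¹
Fraction remaining after one interval: r = e^(−kτ) = e^(−0.02912 × 20.8) = 0.5457
Before dose 3, 2 doses have been given (aged 1τ, 2τ).
C_trough = C₀ × (r + r²) = 26.13 × (0.5457 + 0.2978) = 22.04 mg/L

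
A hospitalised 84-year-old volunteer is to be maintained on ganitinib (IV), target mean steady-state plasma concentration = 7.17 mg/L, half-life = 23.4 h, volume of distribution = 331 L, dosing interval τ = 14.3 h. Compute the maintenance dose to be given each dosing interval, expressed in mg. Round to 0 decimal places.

k = ln2 / t½ = 0.693147 / 23.4 = 0.02962 h⁻¹
CL = k × Vd = 0.02962 × 331 = 9.804 L/h
At steady state, Dose/τ = Css × CL.
Dose = Css × CL × τ = 7.17 × 9.804 × 14.3 = 1005 mg

1005 mg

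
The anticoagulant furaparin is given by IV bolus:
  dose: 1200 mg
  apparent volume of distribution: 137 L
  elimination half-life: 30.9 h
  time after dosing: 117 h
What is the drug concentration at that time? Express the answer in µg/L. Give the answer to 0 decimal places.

C₀ = Dose / Vd = 1200 / 137 = 8.759 mg/L
k = ln2 / t½ = 0.693147 / 30.9 = 0.02243 h⁻¹
C = C₀ · e^(−k·t) = 8.759 × e^(−0.02243 × 117)
  = 8.759 × 0.07249 = 0.6349 mg/L
Convert: 0.6349 mg/L × 1000 = 634.9 µg/L

635 µg/L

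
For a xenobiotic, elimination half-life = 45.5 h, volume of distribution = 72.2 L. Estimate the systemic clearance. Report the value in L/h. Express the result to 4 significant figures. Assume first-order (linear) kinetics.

k = ln2 / t½ = 0.693147 / 45.5 = 0.01523 h⁻¹
CL = k × Vd = 0.01523 × 72.2 = 1.100 L/h

1.100 L/h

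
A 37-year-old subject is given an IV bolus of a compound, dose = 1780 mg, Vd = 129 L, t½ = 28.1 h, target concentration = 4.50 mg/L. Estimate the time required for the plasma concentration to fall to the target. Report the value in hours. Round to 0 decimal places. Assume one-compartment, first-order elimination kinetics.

45 h

C₀ = Dose / Vd = 1780 / 129 = 13.80 mg/L
k = ln2 / t½ = 0.693147 / 28.1 = 0.02467 h⁻¹
t = ln(C₀ / C) / k = ln(13.80 / 4.50) / 0.02467
  = ln(3.067) / 0.02467 = 1.121 / 0.02467 = 45.44 h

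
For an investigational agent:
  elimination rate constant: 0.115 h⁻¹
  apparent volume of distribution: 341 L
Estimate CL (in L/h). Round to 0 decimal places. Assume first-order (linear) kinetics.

CL = k × Vd = 0.115 × 341 = 39.22 L/h

39 L/h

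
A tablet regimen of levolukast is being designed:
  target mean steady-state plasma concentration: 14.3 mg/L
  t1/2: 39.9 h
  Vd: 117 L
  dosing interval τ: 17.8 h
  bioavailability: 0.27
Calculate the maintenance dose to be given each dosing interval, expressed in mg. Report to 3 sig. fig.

1920 mg

k = ln2 / t½ = 0.693147 / 39.9 = 0.01737 h⁻¹
CL = k × Vd = 0.01737 × 117 = 2.032 L/h
At steady state, F × (Dose/τ) = Css × CL.
Dose = Css × CL × τ / F = 14.3 × 2.032 × 17.8 / 0.27 = 1916 mg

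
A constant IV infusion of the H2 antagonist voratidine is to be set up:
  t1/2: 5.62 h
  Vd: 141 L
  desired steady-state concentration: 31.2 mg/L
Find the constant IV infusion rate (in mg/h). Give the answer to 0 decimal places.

k = ln2 / t½ = 0.693147 / 5.62 = 0.1233 h⁻¹
CL = k × Vd = 0.1233 × 141 = 17.39 L/h
At steady state, infusion rate R₀ = Css × CL = 31.2 × 17.39 = 542.6 mg/h

543 mg/h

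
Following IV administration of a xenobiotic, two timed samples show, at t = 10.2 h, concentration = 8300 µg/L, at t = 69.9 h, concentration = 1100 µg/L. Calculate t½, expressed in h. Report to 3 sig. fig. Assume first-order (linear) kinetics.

20.5 h

k = ln(C₁/C₂) / (t₂ − t₁) = ln(8300/1100) / (69.9 − 10.2)
  = 2.021 / 59.70 = 0.03385 h⁻¹
t½ = ln2 / k = 0.693147 / 0.03385 = 20.48 h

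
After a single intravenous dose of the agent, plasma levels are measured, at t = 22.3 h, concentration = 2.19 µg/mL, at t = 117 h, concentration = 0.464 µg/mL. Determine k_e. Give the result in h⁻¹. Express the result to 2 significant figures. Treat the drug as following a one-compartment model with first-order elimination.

0.016 h⁻¹

k = ln(C₁/C₂) / (t₂ − t₁) = ln(2.19/0.464) / (117 − 22.3)
  = 1.552 / 94.70 = 0.01639 h⁻¹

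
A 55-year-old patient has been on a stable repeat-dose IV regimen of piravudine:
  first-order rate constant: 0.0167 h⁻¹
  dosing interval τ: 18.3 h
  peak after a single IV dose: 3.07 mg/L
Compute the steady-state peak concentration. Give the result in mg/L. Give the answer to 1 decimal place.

e^(−kτ) = e^(−0.01670 × 18.3) = 0.7367
Accumulation ratio R = 1 / (1 − e^(−kτ)) = 1 / (1 − 0.7367) = 3.798
Steady-state peak = C₀ × R = 3.07 × 3.798 = 11.66 mg/L

11.7 mg/L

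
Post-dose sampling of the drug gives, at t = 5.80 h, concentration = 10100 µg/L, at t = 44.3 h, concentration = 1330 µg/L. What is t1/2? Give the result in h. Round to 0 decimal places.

k = ln(C₁/C₂) / (t₂ − t₁) = ln(10100/1330) / (44.3 − 5.80)
  = 2.027 / 38.50 = 0.05265 h⁻¹
t½ = ln2 / k = 0.693147 / 0.05265 = 13.17 h

13 h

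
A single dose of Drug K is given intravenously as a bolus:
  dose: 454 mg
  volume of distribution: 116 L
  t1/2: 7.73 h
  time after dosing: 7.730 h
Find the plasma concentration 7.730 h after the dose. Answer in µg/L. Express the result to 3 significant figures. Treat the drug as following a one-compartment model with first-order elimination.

C₀ = Dose / Vd = 454.0 / 116 = 3.914 mg/L
k = ln2 / t½ = 0.693147 / 7.73 = 0.08967 h⁻¹
t / t½ = 7.730 / 7.73 = 1 half-lives
C = C₀ × (1/2)^1 = 3.914 × 0.5000 = 1.957 mg/L
Convert: 1.957 mg/L × 1000 = 1957 µg/L

1960 µg/L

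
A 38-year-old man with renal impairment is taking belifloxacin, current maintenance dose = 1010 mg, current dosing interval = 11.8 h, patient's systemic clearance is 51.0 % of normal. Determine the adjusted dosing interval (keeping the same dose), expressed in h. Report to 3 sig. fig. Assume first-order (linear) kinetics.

23.1 h

To keep the same average steady-state level, dosing rate must scale with clearance.
CL ratio = 51.0 / 100 = 0.5100
New interval (same dose) = 11.8 / 0.5100 = 23.14 h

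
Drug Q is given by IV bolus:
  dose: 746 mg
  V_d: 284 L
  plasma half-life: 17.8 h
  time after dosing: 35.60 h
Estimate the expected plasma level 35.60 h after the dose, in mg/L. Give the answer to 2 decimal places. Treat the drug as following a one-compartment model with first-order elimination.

0.66 mg/L

C₀ = Dose / Vd = 746.0 / 284 = 2.627 mg/L
k = ln2 / t½ = 0.693147 / 17.8 = 0.03894 h⁻¹
t / t½ = 35.60 / 17.8 = 2 half-lives
C = C₀ × (1/2)^2 = 2.627 × 0.2500 = 0.6568 mg/L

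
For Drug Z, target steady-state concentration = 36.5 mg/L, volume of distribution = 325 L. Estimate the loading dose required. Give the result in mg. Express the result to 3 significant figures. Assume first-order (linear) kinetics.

11900 mg

LD = Css × Vd = 36.5 × 325 = 11860 mg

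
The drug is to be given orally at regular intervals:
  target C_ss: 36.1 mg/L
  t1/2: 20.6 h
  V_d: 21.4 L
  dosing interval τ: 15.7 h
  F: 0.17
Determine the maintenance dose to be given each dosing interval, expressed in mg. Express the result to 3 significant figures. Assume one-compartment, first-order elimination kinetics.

2400 mg

k = ln2 / t½ = 0.693147 / 20.6 = 0.03365 h⁻¹
CL = k × Vd = 0.03365 × 21.4 = 0.7201 L/h
At steady state, F × (Dose/τ) = Css × CL.
Dose = Css × CL × τ / F = 36.1 × 0.7201 × 15.7 / 0.17 = 2401 mg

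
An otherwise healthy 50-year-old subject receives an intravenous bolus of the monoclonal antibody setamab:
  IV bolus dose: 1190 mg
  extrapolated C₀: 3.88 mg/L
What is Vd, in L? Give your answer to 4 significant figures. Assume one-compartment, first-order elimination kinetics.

Vd = Dose / C₀ = 1190 / 3.88 = 306.7 L

306.7 L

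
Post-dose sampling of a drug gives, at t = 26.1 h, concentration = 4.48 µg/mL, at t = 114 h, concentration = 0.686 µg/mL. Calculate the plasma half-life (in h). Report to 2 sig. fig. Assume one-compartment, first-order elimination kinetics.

k = ln(C₁/C₂) / (t₂ − t₁) = ln(4.48/0.686) / (114 − 26.1)
  = 1.877 / 87.90 = 0.02135 h⁻¹
t½ = ln2 / k = 0.693147 / 0.02135 = 32.47 h

32 h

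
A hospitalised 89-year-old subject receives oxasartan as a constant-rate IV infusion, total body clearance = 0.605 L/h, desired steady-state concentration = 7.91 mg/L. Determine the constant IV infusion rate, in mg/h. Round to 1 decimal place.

At steady state, infusion rate R₀ = Css × CL = 7.91 × 0.6050 = 4.786 mg/h

4.8 mg/h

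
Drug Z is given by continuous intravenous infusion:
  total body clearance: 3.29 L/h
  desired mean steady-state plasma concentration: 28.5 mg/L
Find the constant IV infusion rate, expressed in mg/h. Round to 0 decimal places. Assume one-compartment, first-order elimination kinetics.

94 mg/h

At steady state, infusion rate R₀ = Css × CL = 28.5 × 3.290 = 93.77 mg/h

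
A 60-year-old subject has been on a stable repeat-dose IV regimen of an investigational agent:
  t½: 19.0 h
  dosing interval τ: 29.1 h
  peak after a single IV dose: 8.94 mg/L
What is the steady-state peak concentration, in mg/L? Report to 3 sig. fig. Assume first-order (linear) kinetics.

13.7 mg/L

k = ln2 / t½ = 0.693147 / 19.0 = 0.03648 h⁻¹
e^(−kτ) = e^(−0.03648 × 29.1) = 0.3459
Accumulation ratio R = 1 / (1 − e^(−kτ)) = 1 / (1 − 0.3459) = 1.529
Steady-state peak = C₀ × R = 8.94 × 1.529 = 13.67 mg/L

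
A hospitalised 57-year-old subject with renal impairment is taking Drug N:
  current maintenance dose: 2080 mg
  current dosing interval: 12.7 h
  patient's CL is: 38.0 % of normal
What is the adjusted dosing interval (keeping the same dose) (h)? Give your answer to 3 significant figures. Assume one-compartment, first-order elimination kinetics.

33.4 h

To keep the same average steady-state level, dosing rate must scale with clearance.
CL ratio = 38.0 / 100 = 0.3800
New interval (same dose) = 12.7 / 0.3800 = 33.42 h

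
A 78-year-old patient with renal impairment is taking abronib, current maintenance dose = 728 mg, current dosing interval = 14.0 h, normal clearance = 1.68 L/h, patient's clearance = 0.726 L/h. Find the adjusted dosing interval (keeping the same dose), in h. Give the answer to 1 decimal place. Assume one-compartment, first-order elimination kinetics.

32.4 h

To keep the same average steady-state level, dosing rate must scale with clearance.
CL ratio = 0.726 / 1.68 = 0.4321
New interval (same dose) = 14.0 / 0.4321 = 32.40 h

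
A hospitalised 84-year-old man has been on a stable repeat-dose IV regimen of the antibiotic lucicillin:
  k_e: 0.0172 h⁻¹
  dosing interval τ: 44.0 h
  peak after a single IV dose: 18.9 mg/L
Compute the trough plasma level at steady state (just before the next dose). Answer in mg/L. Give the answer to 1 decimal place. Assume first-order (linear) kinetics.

e^(−kτ) = e^(−0.01720 × 44.0) = 0.4692
Accumulation ratio R = 1 / (1 − e^(−kτ)) = 1 / (1 − 0.4692) = 1.884
Steady-state trough = C₀ × R × e^(−kτ) = 18.9 × 1.884 × 0.4692 = 16.71 mg/L

16.7 mg/L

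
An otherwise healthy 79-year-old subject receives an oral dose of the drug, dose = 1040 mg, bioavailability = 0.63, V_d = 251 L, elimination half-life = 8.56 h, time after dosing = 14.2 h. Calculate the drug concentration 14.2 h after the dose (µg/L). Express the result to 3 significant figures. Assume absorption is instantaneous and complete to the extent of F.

Amount reaching circulation = F × Dose = 0.63 × 1040 = 655.2 mg
C₀ = F·Dose / Vd = 655.2 / 251 = 2.610 mg/L
k = ln2 / t½ = 0.693147 / 8.56 = 0.08098 h⁻¹
C = C₀ · e^(−k·t) = 2.610 × e^(−0.08098 × 14.2)
  = 2.610 × 0.3167 = 0.8266 mg/L
Convert: 0.8266 mg/L × 1000 = 826.6 µg/L

827 µg/L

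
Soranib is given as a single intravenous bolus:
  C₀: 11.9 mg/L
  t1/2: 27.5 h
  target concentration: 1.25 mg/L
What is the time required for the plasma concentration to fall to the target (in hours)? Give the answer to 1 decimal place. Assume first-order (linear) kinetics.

89.4 h

k = ln2 / t½ = 0.693147 / 27.5 = 0.02521 h⁻¹
t = ln(C₀ / C) / k = ln(11.90 / 1.25) / 0.02521
  = ln(9.520) / 0.02521 = 2.253 / 0.02521 = 89.37 h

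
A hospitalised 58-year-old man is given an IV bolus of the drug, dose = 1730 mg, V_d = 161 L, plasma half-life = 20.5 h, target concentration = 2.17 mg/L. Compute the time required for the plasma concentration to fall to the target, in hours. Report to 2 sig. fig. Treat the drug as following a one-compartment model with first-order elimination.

C₀ = Dose / Vd = 1730 / 161 = 10.75 mg/L
k = ln2 / t½ = 0.693147 / 20.5 = 0.03381 h⁻¹
t = ln(C₀ / C) / k = ln(10.75 / 2.17) / 0.03381
  = ln(4.954) / 0.03381 = 1.600 / 0.03381 = 47.32 h

47 h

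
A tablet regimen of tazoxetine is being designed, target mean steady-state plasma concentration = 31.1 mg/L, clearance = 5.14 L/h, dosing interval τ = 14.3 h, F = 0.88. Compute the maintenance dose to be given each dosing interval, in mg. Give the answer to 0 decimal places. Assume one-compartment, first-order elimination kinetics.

At steady state, F × (Dose/τ) = Css × CL.
Dose = Css × CL × τ / F = 31.1 × 5.140 × 14.3 / 0.88 = 2598 mg

2598 mg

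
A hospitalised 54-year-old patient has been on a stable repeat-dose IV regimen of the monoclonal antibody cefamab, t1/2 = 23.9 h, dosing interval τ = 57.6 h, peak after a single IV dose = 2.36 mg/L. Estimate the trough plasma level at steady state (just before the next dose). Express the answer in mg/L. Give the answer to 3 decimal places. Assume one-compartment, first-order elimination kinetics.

0.547 mg/L

k = ln2 / t½ = 0.693147 / 23.9 = 0.02900 h⁻¹
e^(−kτ) = e^(−0.02900 × 57.6) = 0.1882
Accumulation ratio R = 1 / (1 − e^(−kτ)) = 1 / (1 − 0.1882) = 1.232
Steady-state trough = C₀ × R × e^(−kτ) = 2.36 × 1.232 × 0.1882 = 0.5472 mg/L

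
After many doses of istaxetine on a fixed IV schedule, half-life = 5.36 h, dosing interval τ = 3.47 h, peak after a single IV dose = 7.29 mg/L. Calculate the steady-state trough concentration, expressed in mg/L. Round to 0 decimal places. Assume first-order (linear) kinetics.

k = ln2 / t½ = 0.693147 / 5.36 = 0.1293 h⁻¹
e^(−kτ) = e^(−0.1293 × 3.47) = 0.6385
Accumulation ratio R = 1 / (1 − e^(−kτ)) = 1 / (1 − 0.6385) = 2.766
Steady-state trough = C₀ × R × e^(−kτ) = 7.29 × 2.766 × 0.6385 = 12.87 mg/L

13 mg/L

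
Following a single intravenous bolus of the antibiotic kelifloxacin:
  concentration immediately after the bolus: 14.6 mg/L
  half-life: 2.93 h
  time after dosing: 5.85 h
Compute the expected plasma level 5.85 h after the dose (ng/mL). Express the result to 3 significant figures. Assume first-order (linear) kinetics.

3660 ng/mL

k = ln2 / t½ = 0.693147 / 2.93 = 0.2366 h⁻¹
C = C₀ · e^(−k·t) = 14.60 × e^(−0.2366 × 5.85)
  = 14.60 × 0.2505 = 3.657 mg/L
Convert: 3.657 mg/L × 1000 = 3657 ng/mL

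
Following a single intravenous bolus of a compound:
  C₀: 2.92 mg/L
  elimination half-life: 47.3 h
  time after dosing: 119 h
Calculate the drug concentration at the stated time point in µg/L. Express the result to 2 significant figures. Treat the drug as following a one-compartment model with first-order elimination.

510 µg/L

k = ln2 / t½ = 0.693147 / 47.3 = 0.01465 h⁻¹
C = C₀ · e^(−k·t) = 2.920 × e^(−0.01465 × 119)
  = 2.920 × 0.1749 = 0.5107 mg/L
Convert: 0.5107 mg/L × 1000 = 510.7 µg/L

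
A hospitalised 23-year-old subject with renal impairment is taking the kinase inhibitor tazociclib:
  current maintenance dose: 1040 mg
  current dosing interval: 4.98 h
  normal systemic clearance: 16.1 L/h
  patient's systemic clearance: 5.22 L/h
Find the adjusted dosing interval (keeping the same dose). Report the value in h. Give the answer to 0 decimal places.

15 h

To keep the same average steady-state level, dosing rate must scale with clearance.
CL ratio = 5.22 / 16.1 = 0.3242
New interval (same dose) = 4.98 / 0.3242 = 15.36 h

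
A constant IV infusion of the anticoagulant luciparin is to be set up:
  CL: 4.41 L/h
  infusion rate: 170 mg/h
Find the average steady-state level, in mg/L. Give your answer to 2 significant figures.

At steady state Css = R₀ / CL = 170 / 4.410 = 38.55 mg/L

39 mg/L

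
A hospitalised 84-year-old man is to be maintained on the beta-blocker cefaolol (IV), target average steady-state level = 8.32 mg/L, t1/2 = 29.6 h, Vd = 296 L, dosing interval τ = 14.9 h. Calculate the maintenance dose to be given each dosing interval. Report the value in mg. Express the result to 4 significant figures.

859.3 mg

k = ln2 / t½ = 0.693147 / 29.6 = 0.02342 h⁻¹
CL = k × Vd = 0.02342 × 296 = 6.932 L/h
At steady state, Dose/τ = Css × CL.
Dose = Css × CL × τ = 8.32 × 6.932 × 14.9 = 859.3 mg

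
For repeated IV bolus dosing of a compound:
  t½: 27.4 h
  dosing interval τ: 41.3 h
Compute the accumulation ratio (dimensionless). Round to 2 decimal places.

1.54

k = ln2 / t½ = 0.693147 / 27.4 = 0.02530 h⁻¹
e^(−kτ) = e^(−0.02530 × 41.3) = 0.3517
Accumulation ratio R = 1 / (1 − e^(−kτ)) = 1 / (1 − 0.3517) = 1.542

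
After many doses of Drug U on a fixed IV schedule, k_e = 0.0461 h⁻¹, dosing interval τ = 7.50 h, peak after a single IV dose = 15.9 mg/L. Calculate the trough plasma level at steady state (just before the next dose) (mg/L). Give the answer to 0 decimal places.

38 mg/L

e^(−kτ) = e^(−0.04610 × 7.50) = 0.7077
Accumulation ratio R = 1 / (1 − e^(−kτ)) = 1 / (1 − 0.7077) = 3.421
Steady-state trough = C₀ × R × e^(−kτ) = 15.9 × 3.421 × 0.7077 = 38.49 mg/L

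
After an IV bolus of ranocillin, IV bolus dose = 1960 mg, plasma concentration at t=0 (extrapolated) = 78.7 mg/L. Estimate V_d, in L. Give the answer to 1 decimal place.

24.9 L

Vd = Dose / C₀ = 1960 / 78.7 = 24.90 L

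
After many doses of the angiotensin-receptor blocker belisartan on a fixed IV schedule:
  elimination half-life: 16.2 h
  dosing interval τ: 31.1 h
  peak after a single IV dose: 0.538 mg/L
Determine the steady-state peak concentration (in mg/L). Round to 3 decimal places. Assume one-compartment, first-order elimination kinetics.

0.731 mg/L

k = ln2 / t½ = 0.693147 / 16.2 = 0.04279 h⁻¹
e^(−kτ) = e^(−0.04279 × 31.1) = 0.2643
Accumulation ratio R = 1 / (1 − e^(−kτ)) = 1 / (1 − 0.2643) = 1.359
Steady-state peak = C₀ × R = 0.538 × 1.359 = 0.7311 mg/L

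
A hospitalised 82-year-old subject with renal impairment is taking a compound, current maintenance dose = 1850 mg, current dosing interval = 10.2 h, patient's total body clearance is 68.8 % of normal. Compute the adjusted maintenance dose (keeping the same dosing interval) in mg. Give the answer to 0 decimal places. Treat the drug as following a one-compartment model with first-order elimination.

To keep the same average steady-state level, dosing rate must scale with clearance.
CL ratio = 68.8 / 100 = 0.6880
New dose (same interval) = 1850 × 0.6880 = 1273 mg

1273 mg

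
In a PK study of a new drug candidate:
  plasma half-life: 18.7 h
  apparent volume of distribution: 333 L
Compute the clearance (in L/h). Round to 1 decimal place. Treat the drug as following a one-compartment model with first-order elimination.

12.3 L/h

k = ln2 / t½ = 0.693147 / 18.7 = 0.03707 h⁻¹
CL = k × Vd = 0.03707 × 333 = 12.34 L/h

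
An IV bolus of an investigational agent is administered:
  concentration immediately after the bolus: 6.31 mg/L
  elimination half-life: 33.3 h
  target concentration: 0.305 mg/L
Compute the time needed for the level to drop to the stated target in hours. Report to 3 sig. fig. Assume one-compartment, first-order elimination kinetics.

146 h

k = ln2 / t½ = 0.693147 / 33.3 = 0.02082 h⁻¹
t = ln(C₀ / C) / k = ln(6.310 / 0.305) / 0.02082
  = ln(20.69) / 0.02082 = 3.030 / 0.02082 = 145.5 h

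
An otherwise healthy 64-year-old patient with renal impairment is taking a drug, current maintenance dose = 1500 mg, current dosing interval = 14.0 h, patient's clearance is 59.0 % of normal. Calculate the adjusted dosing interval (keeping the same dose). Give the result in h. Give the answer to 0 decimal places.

24 h

To keep the same average steady-state level, dosing rate must scale with clearance.
CL ratio = 59.0 / 100 = 0.5900
New interval (same dose) = 14.0 / 0.5900 = 23.73 h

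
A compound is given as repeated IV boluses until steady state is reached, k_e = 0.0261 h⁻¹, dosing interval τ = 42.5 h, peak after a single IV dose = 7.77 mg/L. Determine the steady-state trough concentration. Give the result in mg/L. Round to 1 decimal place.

3.8 mg/L

e^(−kτ) = e^(−0.02610 × 42.5) = 0.3298
Accumulation ratio R = 1 / (1 − e^(−kτ)) = 1 / (1 − 0.3298) = 1.492
Steady-state trough = C₀ × R × e^(−kτ) = 7.77 × 1.492 × 0.3298 = 3.823 mg/L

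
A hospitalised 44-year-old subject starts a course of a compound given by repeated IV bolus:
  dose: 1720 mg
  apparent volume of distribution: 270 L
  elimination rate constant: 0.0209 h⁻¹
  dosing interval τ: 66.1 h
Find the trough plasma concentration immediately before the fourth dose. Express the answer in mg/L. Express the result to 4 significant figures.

2.103 mg/L

C₀ per dose = Dose / Vd = 1720 / 270 = 6.370 mg/L
Fraction remaining after one interval: r = e^(−kτ) = e^(−0.02090 × 66.1) = 0.2512
Before dose 4, 3 doses have been given (aged 1τ, 2τ, 3τ).
C_trough = C₀ × (r + r² + … + r^3) = C₀ × r(1−r^3)/(1−r)
        = 6.370 × 0.2512 × (1 − 0.01585) / (1 − 0.2512) = 2.103 mg/L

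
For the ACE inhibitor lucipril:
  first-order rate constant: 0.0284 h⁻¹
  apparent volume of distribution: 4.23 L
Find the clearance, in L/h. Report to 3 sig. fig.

0.120 L/h

CL = k × Vd = 0.0284 × 4.23 = 0.1201 L/h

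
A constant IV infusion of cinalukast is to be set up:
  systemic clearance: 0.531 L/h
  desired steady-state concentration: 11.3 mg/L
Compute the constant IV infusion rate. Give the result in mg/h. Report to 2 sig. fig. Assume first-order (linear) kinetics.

6.0 mg/h

At steady state, infusion rate R₀ = Css × CL = 11.3 × 0.5310 = 6.000 mg/h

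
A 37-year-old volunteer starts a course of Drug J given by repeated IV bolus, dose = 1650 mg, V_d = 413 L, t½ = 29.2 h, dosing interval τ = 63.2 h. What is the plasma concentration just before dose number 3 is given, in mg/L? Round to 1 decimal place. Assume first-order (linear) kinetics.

C₀ per dose = Dose / Vd = 1650 / 413 = 3.995 mg/L
k = ln2 / t½ = 0.693147 / 29.2 = 0.02374 h⁻¹
Fraction remaining after one interval: r = e^(−kτ) = e^(−0.02374 × 63.2) = 0.2230
Before dose 3, 2 doses have been given (aged 1τ, 2τ).
C_trough = C₀ × (r + r²) = 3.995 × (0.2230 + 0.04973) = 1.090 mg/L

1.1 mg/L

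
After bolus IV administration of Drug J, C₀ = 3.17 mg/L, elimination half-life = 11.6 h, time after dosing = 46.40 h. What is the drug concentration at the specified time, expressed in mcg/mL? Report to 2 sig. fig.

0.20 mcg/mL

k = ln2 / t½ = 0.693147 / 11.6 = 0.05975 h⁻¹
t / t½ = 46.40 / 11.6 = 4 half-lives
C = C₀ × (1/2)^4 = 3.170 × 0.06250 = 0.1981 mg/L
(0.1981 mg/L = 0.1981 mcg/mL)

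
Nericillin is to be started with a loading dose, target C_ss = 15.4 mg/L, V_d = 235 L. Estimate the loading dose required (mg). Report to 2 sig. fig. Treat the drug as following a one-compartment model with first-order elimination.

3600 mg

LD = Css × Vd = 15.4 × 235 = 3619 mg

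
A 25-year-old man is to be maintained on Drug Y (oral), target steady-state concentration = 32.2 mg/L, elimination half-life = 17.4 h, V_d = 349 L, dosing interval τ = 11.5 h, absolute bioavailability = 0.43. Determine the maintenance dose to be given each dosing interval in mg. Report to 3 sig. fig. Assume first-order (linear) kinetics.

k = ln2 / t½ = 0.693147 / 17.4 = 0.03984 h⁻¹
CL = k × Vd = 0.03984 × 349 = 13.90 L/h
At steady state, F × (Dose/τ) = Css × CL.
Dose = Css × CL × τ / F = 32.2 × 13.90 × 11.5 / 0.43 = 11970 mg

12000 mg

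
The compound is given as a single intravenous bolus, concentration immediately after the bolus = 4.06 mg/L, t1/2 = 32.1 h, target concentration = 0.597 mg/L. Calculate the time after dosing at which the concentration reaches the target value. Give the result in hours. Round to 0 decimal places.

89 h

k = ln2 / t½ = 0.693147 / 32.1 = 0.02159 h⁻¹
t = ln(C₀ / C) / k = ln(4.060 / 0.597) / 0.02159
  = ln(6.801) / 0.02159 = 1.917 / 0.02159 = 88.79 h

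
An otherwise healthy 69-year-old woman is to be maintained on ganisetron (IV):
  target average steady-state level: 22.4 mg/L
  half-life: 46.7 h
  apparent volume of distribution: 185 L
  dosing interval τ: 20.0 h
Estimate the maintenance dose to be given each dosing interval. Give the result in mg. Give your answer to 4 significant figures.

k = ln2 / t½ = 0.693147 / 46.7 = 0.01484 h⁻¹
CL = k × Vd = 0.01484 × 185 = 2.745 L/h
At steady state, Dose/τ = Css × CL.
Dose = Css × CL × τ = 22.4 × 2.745 × 20.0 = 1230 mg

1230 mg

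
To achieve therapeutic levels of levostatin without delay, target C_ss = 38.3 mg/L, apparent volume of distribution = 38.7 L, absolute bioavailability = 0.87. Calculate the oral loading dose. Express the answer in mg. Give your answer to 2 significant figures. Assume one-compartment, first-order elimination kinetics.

1700 mg

LD = Css × Vd / F = 38.3 × 38.7 / 0.87 = 1704 mg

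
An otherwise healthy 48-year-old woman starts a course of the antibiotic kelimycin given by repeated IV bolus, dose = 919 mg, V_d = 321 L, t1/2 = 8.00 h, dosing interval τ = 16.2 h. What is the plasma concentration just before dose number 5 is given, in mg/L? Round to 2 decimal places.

0.93 mg/L

C₀ per dose = Dose / Vd = 919 / 321 = 2.863 mg/L
k = ln2 / t½ = 0.693147 / 8.00 = 0.08664 h⁻¹
Fraction remaining after one interval: r = e^(−kτ) = e^(−0.08664 × 16.2) = 0.2457
Before dose 5, 4 doses have been given (aged 1τ, 2τ, 3τ, 4τ).
C_trough = C₀ × (r + r² + … + r^4) = C₀ × r(1−r^4)/(1−r)
        = 2.863 × 0.2457 × (1 − 0.003644) / (1 − 0.2457) = 0.9292 mg/L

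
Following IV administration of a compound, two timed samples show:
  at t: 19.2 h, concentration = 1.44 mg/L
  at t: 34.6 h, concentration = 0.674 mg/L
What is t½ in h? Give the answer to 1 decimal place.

k = ln(C₁/C₂) / (t₂ − t₁) = ln(1.44/0.674) / (34.6 − 19.2)
  = 0.7592 / 15.40 = 0.04930 h⁻¹
t½ = ln2 / k = 0.693147 / 0.04930 = 14.06 h

14.1 h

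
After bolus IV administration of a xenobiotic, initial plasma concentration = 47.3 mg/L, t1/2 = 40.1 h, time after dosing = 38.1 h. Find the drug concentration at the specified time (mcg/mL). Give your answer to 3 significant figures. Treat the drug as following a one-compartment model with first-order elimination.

k = ln2 / t½ = 0.693147 / 40.1 = 0.01729 h⁻¹
C = C₀ · e^(−k·t) = 47.30 × e^(−0.01729 × 38.1)
  = 47.30 × 0.5175 = 24.48 mg/L
(24.48 mg/L = 24.48 mcg/mL)

24.5 mcg/mL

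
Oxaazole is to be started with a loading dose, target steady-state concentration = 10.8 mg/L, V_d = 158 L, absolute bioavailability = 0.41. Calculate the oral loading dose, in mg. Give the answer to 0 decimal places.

4162 mg

LD = Css × Vd / F = 10.8 × 158 / 0.41 = 4162 mg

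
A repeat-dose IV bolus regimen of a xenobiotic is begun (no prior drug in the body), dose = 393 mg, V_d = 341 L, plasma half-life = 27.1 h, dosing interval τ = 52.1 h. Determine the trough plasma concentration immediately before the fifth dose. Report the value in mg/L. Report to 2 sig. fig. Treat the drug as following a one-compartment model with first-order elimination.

0.41 mg/L

C₀ per dose = Dose / Vd = 393 / 341 = 1.152 mg/L
k = ln2 / t½ = 0.693147 / 27.1 = 0.02558 h⁻¹
Fraction remaining after one interval: r = e^(−kτ) = e^(−0.02558 × 52.1) = 0.2638
Before dose 5, 4 doses have been given (aged 1τ, 2τ, 3τ, 4τ).
C_trough = C₀ × (r + r² + … + r^4) = C₀ × r(1−r^4)/(1−r)
        = 1.152 × 0.2638 × (1 − 0.004843) / (1 − 0.2638) = 0.4108 mg/L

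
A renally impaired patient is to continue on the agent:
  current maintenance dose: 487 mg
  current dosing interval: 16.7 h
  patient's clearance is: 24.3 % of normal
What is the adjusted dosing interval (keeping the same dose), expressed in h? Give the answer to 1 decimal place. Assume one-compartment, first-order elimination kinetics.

68.7 h

To keep the same average steady-state level, dosing rate must scale with clearance.
CL ratio = 24.3 / 100 = 0.2430
New interval (same dose) = 16.7 / 0.2430 = 68.72 h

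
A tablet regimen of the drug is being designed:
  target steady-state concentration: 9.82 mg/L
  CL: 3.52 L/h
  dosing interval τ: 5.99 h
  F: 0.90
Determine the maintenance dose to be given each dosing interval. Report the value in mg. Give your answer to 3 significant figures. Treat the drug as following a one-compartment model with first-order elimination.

At steady state, F × (Dose/τ) = Css × CL.
Dose = Css × CL × τ / F = 9.82 × 3.520 × 5.99 / 0.90 = 230.1 mg

230 mg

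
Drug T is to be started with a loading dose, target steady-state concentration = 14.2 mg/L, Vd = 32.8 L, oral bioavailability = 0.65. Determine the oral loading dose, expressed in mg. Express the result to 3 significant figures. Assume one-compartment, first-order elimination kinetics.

LD = Css × Vd / F = 14.2 × 32.8 / 0.65 = 716.6 mg

717 mg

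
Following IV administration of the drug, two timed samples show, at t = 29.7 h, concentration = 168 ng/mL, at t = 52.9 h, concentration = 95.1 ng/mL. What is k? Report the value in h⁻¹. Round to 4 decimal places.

0.0245 h⁻¹

k = ln(C₁/C₂) / (t₂ − t₁) = ln(168/95.1) / (52.9 − 29.7)
  = 0.5690 / 23.20 = 0.02453 h⁻¹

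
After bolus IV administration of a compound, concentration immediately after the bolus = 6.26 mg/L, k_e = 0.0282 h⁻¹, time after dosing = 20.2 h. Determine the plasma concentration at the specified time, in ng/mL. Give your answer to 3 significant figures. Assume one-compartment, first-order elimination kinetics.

C = C₀ · e^(−k·t) = 6.260 × e^(−0.02820 × 20.2)
  = 6.260 × 0.5657 = 3.541 mg/L
Convert: 3.541 mg/L × 1000 = 3541 ng/mL

3540 ng/mL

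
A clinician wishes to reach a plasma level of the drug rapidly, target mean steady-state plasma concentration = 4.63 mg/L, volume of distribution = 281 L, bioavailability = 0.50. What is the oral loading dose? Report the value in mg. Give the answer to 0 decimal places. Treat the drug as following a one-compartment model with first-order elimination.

2602 mg

LD = Css × Vd / F = 4.63 × 281 / 0.50 = 2602 mg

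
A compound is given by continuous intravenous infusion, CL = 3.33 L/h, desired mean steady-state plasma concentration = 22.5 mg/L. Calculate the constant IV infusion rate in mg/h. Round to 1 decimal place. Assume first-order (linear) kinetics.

74.9 mg/h

At steady state, infusion rate R₀ = Css × CL = 22.5 × 3.330 = 74.93 mg/h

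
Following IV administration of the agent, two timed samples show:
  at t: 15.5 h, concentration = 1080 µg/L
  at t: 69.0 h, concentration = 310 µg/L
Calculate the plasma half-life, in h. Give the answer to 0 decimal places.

30 h

k = ln(C₁/C₂) / (t₂ − t₁) = ln(1080/310) / (69.0 − 15.5)
  = 1.248 / 53.50 = 0.02333 h⁻¹
t½ = ln2 / k = 0.693147 / 0.02333 = 29.71 h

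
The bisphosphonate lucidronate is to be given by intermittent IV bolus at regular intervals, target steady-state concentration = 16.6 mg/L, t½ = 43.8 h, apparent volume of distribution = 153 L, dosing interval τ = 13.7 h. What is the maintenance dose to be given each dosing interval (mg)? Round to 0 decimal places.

551 mg

k = ln2 / t½ = 0.693147 / 43.8 = 0.01583 h⁻¹
CL = k × Vd = 0.01583 × 153 = 2.422 L/h
At steady state, Dose/τ = Css × CL.
Dose = Css × CL × τ = 16.6 × 2.422 × 13.7 = 550.8 mg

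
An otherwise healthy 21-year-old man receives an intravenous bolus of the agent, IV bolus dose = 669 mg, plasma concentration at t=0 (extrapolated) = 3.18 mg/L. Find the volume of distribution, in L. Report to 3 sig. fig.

Vd = Dose / C₀ = 669.0 / 3.18 = 210.4 L

210 L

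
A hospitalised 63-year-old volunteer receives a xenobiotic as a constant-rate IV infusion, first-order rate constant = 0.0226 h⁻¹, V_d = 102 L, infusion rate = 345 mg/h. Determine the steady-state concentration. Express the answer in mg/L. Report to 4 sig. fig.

149.7 mg/L

CL = k × Vd = 0.02260 × 102 = 2.305 L/h
At steady state Css = R₀ / CL = 345 / 2.305 = 149.7 mg/L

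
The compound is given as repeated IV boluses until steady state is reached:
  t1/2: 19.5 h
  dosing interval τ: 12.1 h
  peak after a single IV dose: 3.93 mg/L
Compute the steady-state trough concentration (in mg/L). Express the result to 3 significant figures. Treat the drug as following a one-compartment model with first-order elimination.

k = ln2 / t½ = 0.693147 / 19.5 = 0.03555 h⁻¹
e^(−kτ) = e^(−0.03555 × 12.1) = 0.6504
Accumulation ratio R = 1 / (1 − e^(−kτ)) = 1 / (1 − 0.6504) = 2.860
Steady-state trough = C₀ × R × e^(−kτ) = 3.93 × 2.860 × 0.6504 = 7.310 mg/L

7.31 mg/L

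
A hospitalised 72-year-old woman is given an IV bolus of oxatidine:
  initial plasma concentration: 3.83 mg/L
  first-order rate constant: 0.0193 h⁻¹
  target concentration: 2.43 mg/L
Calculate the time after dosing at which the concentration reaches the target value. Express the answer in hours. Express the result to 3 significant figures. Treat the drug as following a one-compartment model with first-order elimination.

23.6 h

t = ln(C₀ / C) / k = ln(3.830 / 2.43) / 0.01930
  = ln(1.576) / 0.01930 = 0.4549 / 0.01930 = 23.57 h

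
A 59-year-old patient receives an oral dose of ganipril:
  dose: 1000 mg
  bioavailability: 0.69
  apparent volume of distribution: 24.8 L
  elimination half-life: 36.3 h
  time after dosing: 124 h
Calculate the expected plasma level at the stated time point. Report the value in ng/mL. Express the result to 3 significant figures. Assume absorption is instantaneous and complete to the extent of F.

2610 ng/mL

Amount reaching circulation = F × Dose = 0.69 × 1000 = 690.0 mg
C₀ = F·Dose / Vd = 690.0 / 24.8 = 27.82 mg/L
k = ln2 / t½ = 0.693147 / 36.3 = 0.01909 h⁻¹
C = C₀ · e^(−k·t) = 27.82 × e^(−0.01909 × 124)
  = 27.82 × 0.09375 = 2.608 mg/L
Convert: 2.608 mg/L × 1000 = 2608 ng/mL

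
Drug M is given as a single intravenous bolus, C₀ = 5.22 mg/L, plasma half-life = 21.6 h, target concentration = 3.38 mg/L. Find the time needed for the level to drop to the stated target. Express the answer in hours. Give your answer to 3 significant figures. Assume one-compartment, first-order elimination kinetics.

k = ln2 / t½ = 0.693147 / 21.6 = 0.03209 h⁻¹
t = ln(C₀ / C) / k = ln(5.220 / 3.38) / 0.03209
  = ln(1.544) / 0.03209 = 0.4344 / 0.03209 = 13.54 h

13.5 h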